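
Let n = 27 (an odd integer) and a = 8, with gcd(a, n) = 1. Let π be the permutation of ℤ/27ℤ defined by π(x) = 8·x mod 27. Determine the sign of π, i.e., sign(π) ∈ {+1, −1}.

Start at x=26: 26 → 19 → 17 → 1 → 8 → 10 → 26 (one orbit).
Decompose π into cycles: lengths [6, 6, 6, 2, 2, 2, 2, 1] (8 cycles, including the fixed point 0).
With 8 cycles on 27 points, sign = (−1)^{27−8} = -1.
Via Zolotarev, sign(π_{8}) = (8|27) = -1.

-1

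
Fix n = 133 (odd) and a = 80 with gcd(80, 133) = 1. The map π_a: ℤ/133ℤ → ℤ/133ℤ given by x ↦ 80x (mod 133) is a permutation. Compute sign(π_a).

Start at x=101: 101 → 100 → 20 → 4 → 54 → 64 → 66 → … (one orbit).
π_80 has 10 disjoint cycles with lengths [18, 18, 18, 18, 18, 18, 9, 9, 6, 1] on {0,…,132}.
n − c = 133 − 10 = 123; sign = (−1)^123 = -1.
Via Zolotarev, sign(π_{80}) = (80|133) = -1.

-1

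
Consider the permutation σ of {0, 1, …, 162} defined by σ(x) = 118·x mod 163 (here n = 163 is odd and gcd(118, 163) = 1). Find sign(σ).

+1

Trace 40: π^k(40) = [40, 156, 152, 6, 56, 88, 115] for k=0..6.
Decompose π into cycles: lengths [81, 81, 1] (3 cycles, including the fixed point 0).
sign(π) = (−1)^{n − #cycles} = (−1)^{163−3} = (−1)^160 = +1.
Check: (118/163) = +1 by Zolotarev.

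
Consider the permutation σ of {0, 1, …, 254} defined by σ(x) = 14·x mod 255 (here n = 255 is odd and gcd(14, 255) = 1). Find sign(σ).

+1

Trace 76: π^k(76) = [76, 44, 106, 209, 121, 164, 1] for k=0..6.
Decompose π into cycles: lengths [16, 16, 16, 16, 16, 16, 16, 16, 16, 16, 16, 16, 16, 16, 16, 2, 2, 2, 2, 2, 2, 2, 1] (23 cycles, including the fixed point 0).
Σ(ℓ_i−1) = 255−23 = 232; sign = (−1)^232 = +1.
The Jacobi symbol (14|255) = +1 (Zolotarev) agrees.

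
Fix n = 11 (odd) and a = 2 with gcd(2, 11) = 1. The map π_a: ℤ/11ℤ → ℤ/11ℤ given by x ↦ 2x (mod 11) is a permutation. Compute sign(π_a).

-1

Orbit of 4 under x↦2x: [4, 8, 5, 10, 9, 7, 3]… (length divides ord_11(2)).
Cycle lengths of π_2 on ℤ/11ℤ: [10, 1]; 2 cycles in total.
Σ(ℓ_i−1) = 11−2 = 9; sign = (−1)^9 = -1.
The Jacobi symbol (2|11) = -1 (Zolotarev) agrees.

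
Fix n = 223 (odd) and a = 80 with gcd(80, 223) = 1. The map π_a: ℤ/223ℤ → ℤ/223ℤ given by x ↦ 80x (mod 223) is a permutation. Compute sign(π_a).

Orbit of 109 under x↦80x: [109, 23, 56, 20, 39, 221, 63]… (length divides ord_223(80)).
Cycle lengths of π_80 on ℤ/223ℤ: [222, 1]; 2 cycles in total.
Σ(ℓ_i−1) = 223−2 = 221; sign = (−1)^221 = -1.
(80|223)_J = -1 (Zolotarev's lemma cross-check).

-1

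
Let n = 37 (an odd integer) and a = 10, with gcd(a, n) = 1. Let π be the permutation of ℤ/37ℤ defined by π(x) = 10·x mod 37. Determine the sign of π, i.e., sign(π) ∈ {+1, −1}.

+1

Orbit of 10 under x↦10x: [10, 26, 1]… (length divides ord_37(10)).
13 cycles of lengths [3, 3, 3, 3, 3, 3, 3, 3, 3, 3, 3, 3, 1].
13 cycles on 37: each ℓ→(−1)^(ℓ−1), product (−1)^24 = +1.
(10|37)_J = +1 (Zolotarev's lemma cross-check).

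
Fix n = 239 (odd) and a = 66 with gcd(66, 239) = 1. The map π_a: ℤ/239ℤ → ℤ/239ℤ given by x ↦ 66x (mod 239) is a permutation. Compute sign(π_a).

Start at x=213: 213 → 196 → 30 → 68 → 186 → 87 → 6 → … (one orbit).
3 cycles of lengths [119, 119, 1].
Σ(ℓ_i−1) = 239−3 = 236; sign = (−1)^236 = +1.
(66|239)_J = +1 (Zolotarev's lemma cross-check).

+1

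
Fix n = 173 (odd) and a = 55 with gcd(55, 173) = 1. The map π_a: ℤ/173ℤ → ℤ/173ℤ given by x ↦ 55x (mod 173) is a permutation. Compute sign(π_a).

+1

Start at x=34: 34 → 140 → 88 → 169 → 126 → 10 → 31 → … (one orbit).
3 cycles of lengths [86, 86, 1].
With 3 cycles on 173 points, sign = (−1)^{173−3} = +1.
The Jacobi symbol (55|173) = +1 (Zolotarev) agrees.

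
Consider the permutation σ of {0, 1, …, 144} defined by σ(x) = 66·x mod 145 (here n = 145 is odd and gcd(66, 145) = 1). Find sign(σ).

-1

Trace 86: π^k(86) = [86, 21, 81, 126, 51, 31, 16] for k=0..6.
Cycle lengths of π_66 on ℤ/145ℤ: [28, 28, 28, 28, 28, 1, 1, 1, 1, 1]; 10 cycles in total.
n − c = 145 − 10 = 135; sign = (−1)^135 = -1.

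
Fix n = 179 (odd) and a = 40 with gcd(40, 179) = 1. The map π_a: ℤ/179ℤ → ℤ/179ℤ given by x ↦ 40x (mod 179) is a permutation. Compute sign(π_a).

Trace 147: π^k(147) = [147, 152, 173, 118, 66, 134, 169] for k=0..6.
Decompose π into cycles: lengths [178, 1] (2 cycles, including the fixed point 0).
Σ(ℓ_i−1) = 179−2 = 177; sign = (−1)^177 = -1.

-1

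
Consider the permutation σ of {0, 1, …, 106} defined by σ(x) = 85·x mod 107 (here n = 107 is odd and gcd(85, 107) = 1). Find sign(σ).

Trace 29: π^k(29) = [29, 4, 19, 10, 101, 25, 92] for k=0..6.
The orbit structure of x ↦ 85x mod 107: 3 orbits of sizes [53, 53, 1].
107 − 3 = 104 transpositions; sign(π) = (−1)^104 = +1.

+1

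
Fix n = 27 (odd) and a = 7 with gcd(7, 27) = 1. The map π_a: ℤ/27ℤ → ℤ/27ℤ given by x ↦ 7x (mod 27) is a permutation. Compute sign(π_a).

+1

Orbit of 1 under x↦7x: [1, 7, 22, 19, 25, 13, 10]… (length divides ord_27(7)).
Decompose π into cycles: lengths [9, 9, 3, 3, 1, 1, 1] (7 cycles, including the fixed point 0).
n − c = 27 − 7 = 20; sign = (−1)^20 = +1.
Zolotarev: (7|27) = +1, matching the cycle-count sign.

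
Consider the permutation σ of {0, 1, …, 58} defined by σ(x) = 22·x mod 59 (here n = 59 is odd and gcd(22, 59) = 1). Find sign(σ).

Trace 45: π^k(45) = [45, 46, 9, 21, 49, 16, 57] for k=0..6.
π_22 has 3 disjoint cycles with lengths [29, 29, 1] on {0,…,58}.
sign(π) = (−1)^{n − #cycles} = (−1)^{59−3} = (−1)^56 = +1.

+1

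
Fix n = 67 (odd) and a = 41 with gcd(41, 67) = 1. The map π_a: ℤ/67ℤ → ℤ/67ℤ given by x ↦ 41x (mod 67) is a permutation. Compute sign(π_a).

Trace 60: π^k(60) = [60, 48, 25, 20, 16, 53, 29] for k=0..6.
Cycle lengths of π_41 on ℤ/67ℤ: [66, 1]; 2 cycles in total.
With 2 cycles on 67 points, sign = (−1)^{67−2} = -1.
Zolotarev: (41|67) = -1, matching the cycle-count sign.

-1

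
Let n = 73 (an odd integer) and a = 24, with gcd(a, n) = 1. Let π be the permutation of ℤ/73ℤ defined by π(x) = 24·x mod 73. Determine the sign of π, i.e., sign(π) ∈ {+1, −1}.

Trace 72: π^k(72) = [72, 49, 8, 46, 9, 70, 1] for k=0..6.
Decompose π into cycles: lengths [12, 12, 12, 12, 12, 12, 1] (7 cycles, including the fixed point 0).
sign(π) = (−1)^{n − #cycles} = (−1)^{73−7} = (−1)^66 = +1.
Check: (24/73) = +1 by Zolotarev.

+1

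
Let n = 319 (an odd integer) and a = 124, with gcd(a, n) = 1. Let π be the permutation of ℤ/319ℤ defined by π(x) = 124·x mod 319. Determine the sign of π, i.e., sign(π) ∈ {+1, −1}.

-1

Start at x=16: 16 → 70 → 67 → 14 → 141 → 258 → 92 → … (one orbit).
6 cycles of lengths [140, 140, 28, 5, 5, 1].
With 6 cycles on 319 points, sign = (−1)^{319−6} = -1.
Zolotarev: (124|319) = -1, matching the cycle-count sign.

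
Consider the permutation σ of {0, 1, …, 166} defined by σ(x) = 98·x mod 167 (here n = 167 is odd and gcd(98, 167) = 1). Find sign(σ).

+1

Orbit of 65 under x↦98x: [65, 24, 14, 36, 21, 54, 115]… (length divides ord_167(98)).
The orbit structure of x ↦ 98x mod 167: 3 orbits of sizes [83, 83, 1].
3 cycles on 167: each ℓ→(−1)^(ℓ−1), product (−1)^164 = +1.
Check: (98/167) = +1 by Zolotarev.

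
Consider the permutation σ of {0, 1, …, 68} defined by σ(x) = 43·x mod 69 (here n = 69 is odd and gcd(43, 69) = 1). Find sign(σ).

-1

Orbit of 19 under x↦43x: [19, 58, 10, 16, 67, 52, 28]… (length divides ord_69(43)).
Cycle lengths of π_43 on ℤ/69ℤ: [22, 22, 22, 1, 1, 1]; 6 cycles in total.
Σ(ℓ_i−1) = 69−6 = 63; sign = (−1)^63 = -1.
Check: (43/69) = -1 by Zolotarev.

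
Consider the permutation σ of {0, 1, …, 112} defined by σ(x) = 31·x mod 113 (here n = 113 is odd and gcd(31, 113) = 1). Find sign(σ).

+1

Trace 105: π^k(105) = [105, 91, 109, 102, 111, 51, 112] for k=0..6.
Cycle type of π: 56×2 + 1; total 3 cycles.
Σ(ℓ_i−1) = 113−3 = 110; sign = (−1)^110 = +1.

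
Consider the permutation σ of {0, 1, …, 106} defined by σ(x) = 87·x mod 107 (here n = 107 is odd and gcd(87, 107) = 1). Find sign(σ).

Orbit of 16 under x↦87x: [16, 1, 87, 79, 25, 35, 49]… (length divides ord_107(87)).
3 cycles of lengths [53, 53, 1].
107 − 3 = 104 transpositions; sign(π) = (−1)^104 = +1.
Check: (87/107) = +1 by Zolotarev.

+1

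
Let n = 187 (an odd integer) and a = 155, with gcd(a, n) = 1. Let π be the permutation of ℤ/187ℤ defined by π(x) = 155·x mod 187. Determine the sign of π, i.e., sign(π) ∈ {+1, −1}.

Orbit of 100 under x↦155x: [100, 166, 111, 1, 155, 89, 144]… (length divides ord_187(155)).
Decompose π into cycles: lengths [8, 8, 8, 8, 8, 8, 8, 8, 8, 8, 8, 8, 8, 8, 8, 8, 8, 8, 8, 8, 8, 8, 1, 1, 1, 1, 1, 1, 1, 1, 1, 1, 1] (33 cycles, including the fixed point 0).
33 cycles on 187: each ℓ→(−1)^(ℓ−1), product (−1)^154 = +1.
Check: (155/187) = +1 by Zolotarev.

+1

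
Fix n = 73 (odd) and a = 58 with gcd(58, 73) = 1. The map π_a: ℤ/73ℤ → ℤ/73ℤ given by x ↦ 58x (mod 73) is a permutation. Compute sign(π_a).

Orbit of 32 under x↦58x: [32, 31, 46, 40, 57, 21, 50]… (length divides ord_73(58)).
2 cycles of lengths [72, 1].
n − c = 73 − 2 = 71; sign = (−1)^71 = -1.
The Jacobi symbol (58|73) = -1 (Zolotarev) agrees.

-1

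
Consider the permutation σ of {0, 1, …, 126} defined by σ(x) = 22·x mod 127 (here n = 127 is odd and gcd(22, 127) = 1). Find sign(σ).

Start at x=19: 19 → 37 → 52 → 1 → 22 → 103 → 107 → … (one orbit).
Decompose π into cycles: lengths [9, 9, 9, 9, 9, 9, 9, 9, 9, 9, 9, 9, 9, 9, 1] (15 cycles, including the fixed point 0).
127 − 15 = 112 transpositions; sign(π) = (−1)^112 = +1.

+1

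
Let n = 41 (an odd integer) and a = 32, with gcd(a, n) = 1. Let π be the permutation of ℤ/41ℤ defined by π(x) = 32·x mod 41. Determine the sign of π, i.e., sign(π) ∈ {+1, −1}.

Orbit of 32 under x↦32x: [32, 40, 9, 1]… (length divides ord_41(32)).
The orbit structure of x ↦ 32x mod 41: 11 orbits of sizes [4, 4, 4, 4, 4, 4, 4, 4, 4, 4, 1].
sign(π) = (−1)^{n − #cycles} = (−1)^{41−11} = (−1)^30 = +1.

+1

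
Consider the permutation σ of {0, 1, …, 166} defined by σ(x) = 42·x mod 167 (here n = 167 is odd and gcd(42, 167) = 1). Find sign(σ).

+1

Orbit of 65 under x↦42x: [65, 58, 98, 108, 27, 132, 33]… (length divides ord_167(42)).
Cycle type of π: 83×2 + 1; total 3 cycles.
Σ(ℓ_i−1) = 167−3 = 164; sign = (−1)^164 = +1.
Zolotarev: (42|167) = +1, matching the cycle-count sign.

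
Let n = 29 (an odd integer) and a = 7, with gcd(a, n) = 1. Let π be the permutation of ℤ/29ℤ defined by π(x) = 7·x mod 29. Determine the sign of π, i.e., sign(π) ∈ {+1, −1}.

Trace 1: π^k(1) = [1, 7, 20, 24, 23, 16, 25] for k=0..6.
Cycle lengths of π_7 on ℤ/29ℤ: [7, 7, 7, 7, 1]; 5 cycles in total.
Σ(ℓ_i−1) = 29−5 = 24; sign = (−1)^24 = +1.

+1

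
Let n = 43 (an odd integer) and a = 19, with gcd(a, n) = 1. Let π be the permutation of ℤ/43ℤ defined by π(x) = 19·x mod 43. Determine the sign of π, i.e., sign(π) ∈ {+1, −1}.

Start at x=6: 6 → 28 → 16 → 3 → 14 → 8 → 23 → … (one orbit).
Decompose π into cycles: lengths [42, 1] (2 cycles, including the fixed point 0).
43 − 2 = 41 transpositions; sign(π) = (−1)^41 = -1.

-1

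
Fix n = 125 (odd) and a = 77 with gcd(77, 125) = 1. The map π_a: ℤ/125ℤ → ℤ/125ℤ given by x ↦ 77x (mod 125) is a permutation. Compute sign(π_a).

-1

Orbit of 77 under x↦77x: [77, 54, 33, 41, 32, 89, 103]… (length divides ord_125(77)).
4 cycles of lengths [100, 20, 4, 1].
sign(π) = (−1)^{n − #cycles} = (−1)^{125−4} = (−1)^121 = -1.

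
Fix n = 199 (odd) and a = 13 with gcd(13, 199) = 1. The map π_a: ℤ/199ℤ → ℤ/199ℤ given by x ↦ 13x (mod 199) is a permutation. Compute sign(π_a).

Start at x=47: 47 → 14 → 182 → 177 → 112 → 63 → 23 → … (one orbit).
Decompose π into cycles: lengths [99, 99, 1] (3 cycles, including the fixed point 0).
3 cycles on 199: each ℓ→(−1)^(ℓ−1), product (−1)^196 = +1.
(13|199)_J = +1 (Zolotarev's lemma cross-check).

+1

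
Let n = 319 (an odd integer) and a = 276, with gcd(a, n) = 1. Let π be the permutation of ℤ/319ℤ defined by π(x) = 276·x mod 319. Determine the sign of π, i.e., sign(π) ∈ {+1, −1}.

-1

Orbit of 243 under x↦276x: [243, 78, 155, 34, 133, 23, 287]… (length divides ord_319(276)).
π_276 has 22 disjoint cycles with lengths [28, 28, 28, 28, 28, 28, 28, 28, 28, 28, 28, 1, 1, 1, 1, 1, 1, 1, 1, 1, 1, 1] on {0,…,318}.
319 − 22 = 297 transpositions; sign(π) = (−1)^297 = -1.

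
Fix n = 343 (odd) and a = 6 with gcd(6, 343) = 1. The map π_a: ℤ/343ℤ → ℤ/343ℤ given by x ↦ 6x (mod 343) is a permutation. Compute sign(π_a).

-1

Orbit of 258 under x↦6x: [258, 176, 27, 162, 286, 1, 6]… (length divides ord_343(6)).
π_6 has 10 disjoint cycles with lengths [98, 98, 98, 14, 14, 14, 2, 2, 2, 1] on {0,…,342}.
sign(π) = (−1)^{n − #cycles} = (−1)^{343−10} = (−1)^333 = -1.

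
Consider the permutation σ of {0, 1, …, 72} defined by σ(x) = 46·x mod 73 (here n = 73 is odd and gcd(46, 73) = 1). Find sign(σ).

+1

Orbit of 46 under x↦46x: [46, 72, 27, 1]… (length divides ord_73(46)).
π_46 has 19 disjoint cycles with lengths [4, 4, 4, 4, 4, 4, 4, 4, 4, 4, 4, 4, 4, 4, 4, 4, 4, 4, 1] on {0,…,72}.
With 19 cycles on 73 points, sign = (−1)^{73−19} = +1.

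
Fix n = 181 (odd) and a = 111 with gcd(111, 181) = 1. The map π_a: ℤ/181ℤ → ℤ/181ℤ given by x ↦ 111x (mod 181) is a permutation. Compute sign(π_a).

Orbit of 100 under x↦111x: [100, 59, 33, 43, 67, 16, 147]… (length divides ord_181(111)).
Decompose π into cycles: lengths [90, 90, 1] (3 cycles, including the fixed point 0).
3 cycles on 181: each ℓ→(−1)^(ℓ−1), product (−1)^178 = +1.

+1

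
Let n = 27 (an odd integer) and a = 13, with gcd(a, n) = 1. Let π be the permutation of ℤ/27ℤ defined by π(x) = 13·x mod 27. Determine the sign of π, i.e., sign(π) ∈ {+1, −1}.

Trace 22: π^k(22) = [22, 16, 19, 4, 25, 1, 13] for k=0..6.
Decompose π into cycles: lengths [9, 9, 3, 3, 1, 1, 1] (7 cycles, including the fixed point 0).
7 cycles on 27: each ℓ→(−1)^(ℓ−1), product (−1)^20 = +1.
Via Zolotarev, sign(π_{13}) = (13|27) = +1.

+1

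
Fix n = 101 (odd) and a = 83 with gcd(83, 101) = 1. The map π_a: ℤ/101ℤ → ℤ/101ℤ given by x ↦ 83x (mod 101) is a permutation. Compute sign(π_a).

-1

Start at x=97: 97 → 72 → 17 → 98 → 54 → 38 → 23 → … (one orbit).
The orbit structure of x ↦ 83x mod 101: 2 orbits of sizes [100, 1].
Σ(ℓ_i−1) = 101−2 = 99; sign = (−1)^99 = -1.
Check: (83/101) = -1 by Zolotarev.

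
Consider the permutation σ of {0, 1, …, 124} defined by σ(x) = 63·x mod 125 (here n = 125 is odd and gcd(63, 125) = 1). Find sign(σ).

-1

Start at x=79: 79 → 102 → 51 → 88 → 44 → 22 → 11 → … (one orbit).
Cycle type of π: 100 + 20 + 4 + 1; total 4 cycles.
With 4 cycles on 125 points, sign = (−1)^{125−4} = -1.
Via Zolotarev, sign(π_{63}) = (63|125) = -1.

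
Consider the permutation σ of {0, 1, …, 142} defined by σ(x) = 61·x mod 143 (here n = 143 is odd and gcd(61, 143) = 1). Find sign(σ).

-1

Start at x=1: 1 → 61 → 3 → 40 → 9 → 120 → 27 → … (one orbit).
10 cycles of lengths [30, 30, 30, 30, 10, 3, 3, 3, 3, 1].
143 − 10 = 133 transpositions; sign(π) = (−1)^133 = -1.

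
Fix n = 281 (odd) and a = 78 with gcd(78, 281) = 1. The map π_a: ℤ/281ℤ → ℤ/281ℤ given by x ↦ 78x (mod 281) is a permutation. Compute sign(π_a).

Start at x=203: 203 → 98 → 57 → 231 → 34 → 123 → 40 → … (one orbit).
π_78 has 3 disjoint cycles with lengths [140, 140, 1] on {0,…,280}.
n − c = 281 − 3 = 278; sign = (−1)^278 = +1.
(78|281)_J = +1 (Zolotarev's lemma cross-check).

+1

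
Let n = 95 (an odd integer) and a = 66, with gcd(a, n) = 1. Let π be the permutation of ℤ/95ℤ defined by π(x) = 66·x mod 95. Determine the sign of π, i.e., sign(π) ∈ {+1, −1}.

+1

Start at x=61: 61 → 36 → 1 → 66 → 81 → 26 → 6 → … (one orbit).
Decompose π into cycles: lengths [9, 9, 9, 9, 9, 9, 9, 9, 9, 9, 1, 1, 1, 1, 1] (15 cycles, including the fixed point 0).
n − c = 95 − 15 = 80; sign = (−1)^80 = +1.
Zolotarev: (66|95) = +1, matching the cycle-count sign.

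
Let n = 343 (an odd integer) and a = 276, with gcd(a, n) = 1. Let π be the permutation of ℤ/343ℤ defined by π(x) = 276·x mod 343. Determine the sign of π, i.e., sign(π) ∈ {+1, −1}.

Trace 97: π^k(97) = [97, 18, 166, 197, 178, 79, 195] for k=0..6.
π_276 has 16 disjoint cycles with lengths [42, 42, 42, 42, 42, 42, 42, 6, 6, 6, 6, 6, 6, 6, 6, 1] on {0,…,342}.
Σ(ℓ_i−1) = 343−16 = 327; sign = (−1)^327 = -1.
The Jacobi symbol (276|343) = -1 (Zolotarev) agrees.

-1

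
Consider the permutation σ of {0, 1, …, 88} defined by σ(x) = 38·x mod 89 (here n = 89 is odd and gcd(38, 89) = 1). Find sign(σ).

-1

Orbit of 59 under x↦38x: [59, 17, 23, 73, 15, 36, 33]… (length divides ord_89(38)).
Cycle type of π: 88 + 1; total 2 cycles.
2 cycles on 89: each ℓ→(−1)^(ℓ−1), product (−1)^87 = -1.
(38|89)_J = -1 (Zolotarev's lemma cross-check).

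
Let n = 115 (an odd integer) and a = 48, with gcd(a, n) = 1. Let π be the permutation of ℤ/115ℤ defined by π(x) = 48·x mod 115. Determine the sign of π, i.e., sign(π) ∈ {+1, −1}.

-1

Orbit of 4 under x↦48x: [4, 77, 16, 78, 64, 82, 26]… (length divides ord_115(48)).
6 cycles of lengths [44, 44, 11, 11, 4, 1].
sign(π) = (−1)^{n − #cycles} = (−1)^{115−6} = (−1)^109 = -1.
The Jacobi symbol (48|115) = -1 (Zolotarev) agrees.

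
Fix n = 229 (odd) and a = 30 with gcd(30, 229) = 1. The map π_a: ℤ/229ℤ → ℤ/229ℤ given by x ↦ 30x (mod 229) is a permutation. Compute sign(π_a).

Orbit of 161 under x↦30x: [161, 21, 172, 122, 225, 109, 64]… (length divides ord_229(30)).
The orbit structure of x ↦ 30x mod 229: 4 orbits of sizes [76, 76, 76, 1].
Σ(ℓ_i−1) = 229−4 = 225; sign = (−1)^225 = -1.

-1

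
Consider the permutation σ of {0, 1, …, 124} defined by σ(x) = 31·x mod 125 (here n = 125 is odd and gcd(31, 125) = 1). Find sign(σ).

Start at x=106: 106 → 36 → 116 → 96 → 101 → 6 → 61 → … (one orbit).
The orbit structure of x ↦ 31x mod 125: 13 orbits of sizes [25, 25, 25, 25, 5, 5, 5, 5, 1, 1, 1, 1, 1].
With 13 cycles on 125 points, sign = (−1)^{125−13} = +1.

+1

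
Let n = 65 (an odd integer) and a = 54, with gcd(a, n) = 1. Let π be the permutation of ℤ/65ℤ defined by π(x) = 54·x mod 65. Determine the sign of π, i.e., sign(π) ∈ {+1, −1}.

-1

Trace 24: π^k(24) = [24, 61, 44, 36, 59, 1, 54] for k=0..6.
Cycle lengths of π_54 on ℤ/65ℤ: [12, 12, 12, 12, 12, 2, 2, 1]; 8 cycles in total.
With 8 cycles on 65 points, sign = (−1)^{65−8} = -1.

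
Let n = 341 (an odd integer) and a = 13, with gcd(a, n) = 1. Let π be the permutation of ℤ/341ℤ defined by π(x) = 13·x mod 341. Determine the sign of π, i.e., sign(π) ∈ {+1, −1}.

Start at x=190: 190 → 83 → 56 → 46 → 257 → 272 → 126 → … (one orbit).
π_13 has 13 disjoint cycles with lengths [30, 30, 30, 30, 30, 30, 30, 30, 30, 30, 30, 10, 1] on {0,…,340}.
sign(π) = (−1)^{n − #cycles} = (−1)^{341−13} = (−1)^328 = +1.

+1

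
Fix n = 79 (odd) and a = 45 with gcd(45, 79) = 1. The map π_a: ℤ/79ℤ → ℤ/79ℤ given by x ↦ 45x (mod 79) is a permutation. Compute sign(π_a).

+1

Start at x=62: 62 → 25 → 19 → 65 → 2 → 11 → 21 → … (one orbit).
The orbit structure of x ↦ 45x mod 79: 3 orbits of sizes [39, 39, 1].
n − c = 79 − 3 = 76; sign = (−1)^76 = +1.
Check: (45/79) = +1 by Zolotarev.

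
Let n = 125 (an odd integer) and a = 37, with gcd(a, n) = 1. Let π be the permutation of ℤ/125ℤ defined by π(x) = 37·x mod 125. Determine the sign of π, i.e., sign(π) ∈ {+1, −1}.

Start at x=19: 19 → 78 → 11 → 32 → 59 → 58 → 21 → … (one orbit).
The orbit structure of x ↦ 37x mod 125: 4 orbits of sizes [100, 20, 4, 1].
125 − 4 = 121 transpositions; sign(π) = (−1)^121 = -1.
Zolotarev: (37|125) = -1, matching the cycle-count sign.

-1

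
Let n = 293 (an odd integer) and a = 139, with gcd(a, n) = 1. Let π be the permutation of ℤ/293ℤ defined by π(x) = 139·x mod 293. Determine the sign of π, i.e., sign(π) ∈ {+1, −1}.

Start at x=166: 166 → 220 → 108 → 69 → 215 → 292 → 154 → … (one orbit).
Cycle lengths of π_139 on ℤ/293ℤ: [292, 1]; 2 cycles in total.
293 − 2 = 291 transpositions; sign(π) = (−1)^291 = -1.

-1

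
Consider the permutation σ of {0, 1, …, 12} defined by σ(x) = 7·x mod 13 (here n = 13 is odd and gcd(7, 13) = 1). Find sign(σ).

Orbit of 6 under x↦7x: [6, 3, 8, 4, 2, 1, 7]… (length divides ord_13(7)).
2 cycles of lengths [12, 1].
Σ(ℓ_i−1) = 13−2 = 11; sign = (−1)^11 = -1.
Zolotarev: (7|13) = -1, matching the cycle-count sign.

-1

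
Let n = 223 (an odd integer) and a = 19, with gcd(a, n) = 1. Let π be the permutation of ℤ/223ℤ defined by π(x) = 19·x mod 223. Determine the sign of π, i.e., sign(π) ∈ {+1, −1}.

+1

Orbit of 4 under x↦19x: [4, 76, 106, 7, 133, 74, 68]… (length divides ord_223(19)).
π_19 has 3 disjoint cycles with lengths [111, 111, 1] on {0,…,222}.
With 3 cycles on 223 points, sign = (−1)^{223−3} = +1.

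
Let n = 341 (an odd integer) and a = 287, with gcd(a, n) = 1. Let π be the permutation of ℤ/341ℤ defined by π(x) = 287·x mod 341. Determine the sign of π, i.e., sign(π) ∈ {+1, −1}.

+1

Trace 78: π^k(78) = [78, 221, 1, 287, 188] for k=0..4.
The orbit structure of x ↦ 287x mod 341: 77 orbits of sizes [5, 5, 5, 5, 5, 5, 5, 5, 5, 5, 5, 5, 5, 5, 5, 5, 5, 5, 5, 5, 5, 5, 5, 5, 5, 5, 5, 5, 5, 5, 5, 5, 5, 5, 5, 5, 5, 5, 5, 5, 5, 5, 5, 5, 5, 5, 5, 5, 5, 5, 5, 5, 5, 5, 5, 5, 5, 5, 5, 5, 5, 5, 5, 5, 5, 5, 1, 1, 1, 1, 1, 1, 1, 1, 1, 1, 1].
341 − 77 = 264 transpositions; sign(π) = (−1)^264 = +1.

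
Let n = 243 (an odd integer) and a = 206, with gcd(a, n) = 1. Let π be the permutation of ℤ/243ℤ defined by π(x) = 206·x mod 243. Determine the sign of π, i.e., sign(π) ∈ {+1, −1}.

-1

Start at x=143: 143 → 55 → 152 → 208 → 80 → 199 → 170 → … (one orbit).
Cycle type of π: 54×3 + 18×3 + 6×3 + 2×4 + 1; total 14 cycles.
With 14 cycles on 243 points, sign = (−1)^{243−14} = -1.
Check: (206/243) = -1 by Zolotarev.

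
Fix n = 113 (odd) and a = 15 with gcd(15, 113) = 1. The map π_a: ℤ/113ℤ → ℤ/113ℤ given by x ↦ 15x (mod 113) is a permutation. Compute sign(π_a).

+1

Start at x=112: 112 → 98 → 1 → 15 → 112 (one orbit).
Decompose π into cycles: lengths [4, 4, 4, 4, 4, 4, 4, 4, 4, 4, 4, 4, 4, 4, 4, 4, 4, 4, 4, 4, 4, 4, 4, 4, 4, 4, 4, 4, 1] (29 cycles, including the fixed point 0).
n − c = 113 − 29 = 84; sign = (−1)^84 = +1.
Zolotarev: (15|113) = +1, matching the cycle-count sign.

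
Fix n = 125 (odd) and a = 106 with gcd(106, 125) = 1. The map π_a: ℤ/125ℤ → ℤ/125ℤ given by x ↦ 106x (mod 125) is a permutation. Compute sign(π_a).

Start at x=61: 61 → 91 → 21 → 101 → 81 → 86 → 116 → … (one orbit).
The orbit structure of x ↦ 106x mod 125: 13 orbits of sizes [25, 25, 25, 25, 5, 5, 5, 5, 1, 1, 1, 1, 1].
Σ(ℓ_i−1) = 125−13 = 112; sign = (−1)^112 = +1.
Zolotarev: (106|125) = +1, matching the cycle-count sign.

+1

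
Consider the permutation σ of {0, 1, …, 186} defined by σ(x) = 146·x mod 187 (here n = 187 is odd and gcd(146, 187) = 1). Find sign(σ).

Start at x=26: 26 → 56 → 135 → 75 → 104 → 37 → 166 → … (one orbit).
Cycle type of π: 80×2 + 16 + 5×2 + 1; total 6 cycles.
6 cycles on 187: each ℓ→(−1)^(ℓ−1), product (−1)^181 = -1.

-1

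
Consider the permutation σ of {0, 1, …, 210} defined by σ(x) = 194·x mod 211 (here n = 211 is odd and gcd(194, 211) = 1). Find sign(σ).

Trace 53: π^k(53) = [53, 154, 125, 196, 44, 96, 56] for k=0..6.
Cycle type of π: 105×2 + 1; total 3 cycles.
Σ(ℓ_i−1) = 211−3 = 208; sign = (−1)^208 = +1.
Zolotarev: (194|211) = +1, matching the cycle-count sign.

+1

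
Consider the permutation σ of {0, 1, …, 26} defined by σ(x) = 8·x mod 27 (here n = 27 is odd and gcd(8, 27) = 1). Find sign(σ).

-1

Start at x=8: 8 → 10 → 26 → 19 → 17 → 1 → 8 (one orbit).
Decompose π into cycles: lengths [6, 6, 6, 2, 2, 2, 2, 1] (8 cycles, including the fixed point 0).
8 cycles on 27: each ℓ→(−1)^(ℓ−1), product (−1)^19 = -1.
Check: (8/27) = -1 by Zolotarev.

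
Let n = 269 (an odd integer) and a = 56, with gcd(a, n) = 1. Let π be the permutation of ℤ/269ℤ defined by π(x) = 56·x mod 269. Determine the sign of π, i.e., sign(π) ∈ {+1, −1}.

+1

Orbit of 44 under x↦56x: [44, 43, 256, 79, 120, 264, 258]… (length divides ord_269(56)).
Decompose π into cycles: lengths [134, 134, 1] (3 cycles, including the fixed point 0).
sign(π) = (−1)^{n − #cycles} = (−1)^{269−3} = (−1)^266 = +1.
Check: (56/269) = +1 by Zolotarev.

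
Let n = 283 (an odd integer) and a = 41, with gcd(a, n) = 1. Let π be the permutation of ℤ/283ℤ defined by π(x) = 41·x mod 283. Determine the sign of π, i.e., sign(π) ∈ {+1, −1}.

Start at x=101: 101 → 179 → 264 → 70 → 40 → 225 → 169 → … (one orbit).
3 cycles of lengths [141, 141, 1].
With 3 cycles on 283 points, sign = (−1)^{283−3} = +1.

+1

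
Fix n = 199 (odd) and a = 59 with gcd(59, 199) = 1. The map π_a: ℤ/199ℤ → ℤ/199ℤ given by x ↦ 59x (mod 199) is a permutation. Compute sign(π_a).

-1

Orbit of 74 under x↦59x: [74, 187, 88, 18, 67, 172, 198]… (length divides ord_199(59)).
Cycle type of π: 66×3 + 1; total 4 cycles.
4 cycles on 199: each ℓ→(−1)^(ℓ−1), product (−1)^195 = -1.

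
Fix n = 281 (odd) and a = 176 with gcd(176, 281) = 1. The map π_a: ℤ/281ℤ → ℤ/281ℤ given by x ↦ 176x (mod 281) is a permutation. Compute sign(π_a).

-1

Start at x=262: 262 → 28 → 151 → 162 → 131 → 14 → 216 → … (one orbit).
The orbit structure of x ↦ 176x mod 281: 2 orbits of sizes [280, 1].
n − c = 281 − 2 = 279; sign = (−1)^279 = -1.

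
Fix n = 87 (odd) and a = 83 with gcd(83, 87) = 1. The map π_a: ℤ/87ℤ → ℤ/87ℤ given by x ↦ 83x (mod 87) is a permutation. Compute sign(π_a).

-1

Start at x=20: 20 → 7 → 59 → 25 → 74 → 52 → 53 → … (one orbit).
The orbit structure of x ↦ 83x mod 87: 10 orbits of sizes [14, 14, 14, 14, 7, 7, 7, 7, 2, 1].
10 cycles on 87: each ℓ→(−1)^(ℓ−1), product (−1)^77 = -1.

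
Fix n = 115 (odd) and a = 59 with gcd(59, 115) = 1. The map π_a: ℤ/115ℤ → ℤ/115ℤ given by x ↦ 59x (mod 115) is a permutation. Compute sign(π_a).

Start at x=49: 49 → 16 → 24 → 36 → 54 → 81 → 64 → … (one orbit).
9 cycles of lengths [22, 22, 22, 22, 11, 11, 2, 2, 1].
115 − 9 = 106 transpositions; sign(π) = (−1)^106 = +1.

+1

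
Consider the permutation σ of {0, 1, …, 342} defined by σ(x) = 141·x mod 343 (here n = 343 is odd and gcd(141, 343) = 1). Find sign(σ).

Start at x=162: 162 → 204 → 295 → 92 → 281 → 176 → 120 → … (one orbit).
19 cycles of lengths [49, 49, 49, 49, 49, 49, 7, 7, 7, 7, 7, 7, 1, 1, 1, 1, 1, 1, 1].
Σ(ℓ_i−1) = 343−19 = 324; sign = (−1)^324 = +1.
The Jacobi symbol (141|343) = +1 (Zolotarev) agrees.

+1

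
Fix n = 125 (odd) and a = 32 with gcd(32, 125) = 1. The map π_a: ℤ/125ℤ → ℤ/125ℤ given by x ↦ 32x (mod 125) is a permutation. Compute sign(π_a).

-1

Trace 1: π^k(1) = [1, 32, 24, 18, 76, 57, 74] for k=0..6.
The orbit structure of x ↦ 32x mod 125: 12 orbits of sizes [20, 20, 20, 20, 20, 4, 4, 4, 4, 4, 4, 1].
125 − 12 = 113 transpositions; sign(π) = (−1)^113 = -1.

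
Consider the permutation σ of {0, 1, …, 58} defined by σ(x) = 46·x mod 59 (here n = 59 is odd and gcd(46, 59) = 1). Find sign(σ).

Start at x=49: 49 → 12 → 21 → 22 → 9 → 1 → 46 → … (one orbit).
Decompose π into cycles: lengths [29, 29, 1] (3 cycles, including the fixed point 0).
59 − 3 = 56 transpositions; sign(π) = (−1)^56 = +1.
The Jacobi symbol (46|59) = +1 (Zolotarev) agrees.

+1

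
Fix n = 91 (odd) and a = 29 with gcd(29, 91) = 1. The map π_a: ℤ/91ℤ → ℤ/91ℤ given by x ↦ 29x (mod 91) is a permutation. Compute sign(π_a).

Orbit of 1 under x↦29x: [1, 29, 22]… (length divides ord_91(29)).
Decompose π into cycles: lengths [3, 3, 3, 3, 3, 3, 3, 3, 3, 3, 3, 3, 3, 3, 3, 3, 3, 3, 3, 3, 3, 3, 3, 3, 3, 3, 3, 3, 1, 1, 1, 1, 1, 1, 1] (35 cycles, including the fixed point 0).
sign(π) = (−1)^{n − #cycles} = (−1)^{91−35} = (−1)^56 = +1.
The Jacobi symbol (29|91) = +1 (Zolotarev) agrees.

+1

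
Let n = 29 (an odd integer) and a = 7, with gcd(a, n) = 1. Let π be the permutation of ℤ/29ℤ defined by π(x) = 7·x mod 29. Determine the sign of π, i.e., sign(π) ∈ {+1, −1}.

Start at x=7: 7 → 20 → 24 → 23 → 16 → 25 → 1 → 7 (one orbit).
Cycle lengths of π_7 on ℤ/29ℤ: [7, 7, 7, 7, 1]; 5 cycles in total.
29 − 5 = 24 transpositions; sign(π) = (−1)^24 = +1.
Via Zolotarev, sign(π_{7}) = (7|29) = +1.

+1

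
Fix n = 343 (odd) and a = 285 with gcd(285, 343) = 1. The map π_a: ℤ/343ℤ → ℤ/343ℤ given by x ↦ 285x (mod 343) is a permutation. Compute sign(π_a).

Trace 298: π^k(298) = [298, 209, 226, 269, 176, 82, 46] for k=0..6.
4 cycles of lengths [294, 42, 6, 1].
343 − 4 = 339 transpositions; sign(π) = (−1)^339 = -1.
The Jacobi symbol (285|343) = -1 (Zolotarev) agrees.

-1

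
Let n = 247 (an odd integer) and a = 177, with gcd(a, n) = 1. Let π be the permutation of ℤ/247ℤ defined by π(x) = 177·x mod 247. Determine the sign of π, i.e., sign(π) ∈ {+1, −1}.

Trace 66: π^k(66) = [66, 73, 77, 44, 131, 216, 194] for k=0..6.
12 cycles of lengths [36, 36, 36, 36, 36, 36, 9, 9, 4, 4, 4, 1].
sign(π) = (−1)^{n − #cycles} = (−1)^{247−12} = (−1)^235 = -1.
Via Zolotarev, sign(π_{177}) = (177|247) = -1.

-1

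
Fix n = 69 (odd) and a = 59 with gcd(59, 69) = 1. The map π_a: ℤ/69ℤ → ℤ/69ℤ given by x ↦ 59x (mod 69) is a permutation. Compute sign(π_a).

-1

Start at x=47: 47 → 13 → 8 → 58 → 41 → 4 → 29 → … (one orbit).
Cycle type of π: 22×2 + 11×2 + 2 + 1; total 6 cycles.
With 6 cycles on 69 points, sign = (−1)^{69−6} = -1.
The Jacobi symbol (59|69) = -1 (Zolotarev) agrees.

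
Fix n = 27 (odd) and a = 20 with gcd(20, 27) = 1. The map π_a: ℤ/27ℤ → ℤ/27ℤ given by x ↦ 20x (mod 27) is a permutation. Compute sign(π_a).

-1

Trace 1: π^k(1) = [1, 20, 22, 8, 25, 14, 10] for k=0..6.
Cycle type of π: 18 + 6 + 2 + 1; total 4 cycles.
n − c = 27 − 4 = 23; sign = (−1)^23 = -1.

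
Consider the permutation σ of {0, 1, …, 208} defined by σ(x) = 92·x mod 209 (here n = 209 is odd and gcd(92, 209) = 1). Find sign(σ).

+1

Orbit of 180 under x↦92x: [180, 49, 119, 80, 45, 169, 82]… (length divides ord_209(92)).
The orbit structure of x ↦ 92x mod 209: 9 orbits of sizes [45, 45, 45, 45, 9, 9, 5, 5, 1].
9 cycles on 209: each ℓ→(−1)^(ℓ−1), product (−1)^200 = +1.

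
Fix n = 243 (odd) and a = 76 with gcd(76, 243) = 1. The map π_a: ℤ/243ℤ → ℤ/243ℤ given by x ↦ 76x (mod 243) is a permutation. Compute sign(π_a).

+1

Start at x=178: 178 → 163 → 238 → 106 → 37 → 139 → 115 → … (one orbit).
π_76 has 11 disjoint cycles with lengths [81, 81, 27, 27, 9, 9, 3, 3, 1, 1, 1] on {0,…,242}.
sign(π) = (−1)^{n − #cycles} = (−1)^{243−11} = (−1)^232 = +1.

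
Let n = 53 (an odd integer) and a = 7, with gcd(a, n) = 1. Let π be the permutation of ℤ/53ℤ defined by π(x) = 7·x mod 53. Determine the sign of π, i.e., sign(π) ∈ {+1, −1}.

Start at x=29: 29 → 44 → 43 → 36 → 40 → 15 → 52 → … (one orbit).
Decompose π into cycles: lengths [26, 26, 1] (3 cycles, including the fixed point 0).
With 3 cycles on 53 points, sign = (−1)^{53−3} = +1.
(7|53)_J = +1 (Zolotarev's lemma cross-check).

+1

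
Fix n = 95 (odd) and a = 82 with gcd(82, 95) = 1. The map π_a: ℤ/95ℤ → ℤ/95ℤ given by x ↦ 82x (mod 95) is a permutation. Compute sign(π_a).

Start at x=9: 9 → 73 → 1 → 82 → 74 → 83 → 61 → … (one orbit).
Cycle type of π: 36×2 + 9×2 + 4 + 1; total 6 cycles.
sign(π) = (−1)^{n − #cycles} = (−1)^{95−6} = (−1)^89 = -1.

-1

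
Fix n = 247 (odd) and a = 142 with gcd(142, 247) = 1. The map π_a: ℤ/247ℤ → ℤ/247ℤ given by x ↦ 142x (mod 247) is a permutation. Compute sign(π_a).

Trace 168: π^k(168) = [168, 144, 194, 131, 77, 66, 233] for k=0..6.
Cycle type of π: 18×12 + 9×2 + 2×6 + 1; total 21 cycles.
n − c = 247 − 21 = 226; sign = (−1)^226 = +1.
(142|247)_J = +1 (Zolotarev's lemma cross-check).

+1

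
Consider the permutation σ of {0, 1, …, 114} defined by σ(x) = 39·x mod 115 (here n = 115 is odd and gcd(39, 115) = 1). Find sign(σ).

Orbit of 9 under x↦39x: [9, 6, 4, 41, 104, 31, 59]… (length divides ord_115(39)).
Decompose π into cycles: lengths [22, 22, 22, 22, 11, 11, 2, 2, 1] (9 cycles, including the fixed point 0).
9 cycles on 115: each ℓ→(−1)^(ℓ−1), product (−1)^106 = +1.
Check: (39/115) = +1 by Zolotarev.

+1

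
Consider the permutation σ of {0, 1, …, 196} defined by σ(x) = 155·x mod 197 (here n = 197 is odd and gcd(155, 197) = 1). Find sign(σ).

Start at x=85: 85 → 173 → 23 → 19 → 187 → 26 → 90 → … (one orbit).
Cycle type of π: 98×2 + 1; total 3 cycles.
197 − 3 = 194 transpositions; sign(π) = (−1)^194 = +1.
Zolotarev: (155|197) = +1, matching the cycle-count sign.

+1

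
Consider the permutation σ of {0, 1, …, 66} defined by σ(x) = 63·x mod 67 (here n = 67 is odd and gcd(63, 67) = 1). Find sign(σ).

Orbit of 65 under x↦63x: [65, 8, 35, 61, 24, 38, 49]… (length divides ord_67(63)).
Decompose π into cycles: lengths [66, 1] (2 cycles, including the fixed point 0).
n − c = 67 − 2 = 65; sign = (−1)^65 = -1.

-1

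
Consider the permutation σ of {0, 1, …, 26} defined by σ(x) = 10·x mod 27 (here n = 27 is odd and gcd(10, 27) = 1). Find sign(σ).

+1

Orbit of 1 under x↦10x: [1, 10, 19]… (length divides ord_27(10)).
Cycle lengths of π_10 on ℤ/27ℤ: [3, 3, 3, 3, 3, 3, 1, 1, 1, 1, 1, 1, 1, 1, 1]; 15 cycles in total.
Σ(ℓ_i−1) = 27−15 = 12; sign = (−1)^12 = +1.
The Jacobi symbol (10|27) = +1 (Zolotarev) agrees.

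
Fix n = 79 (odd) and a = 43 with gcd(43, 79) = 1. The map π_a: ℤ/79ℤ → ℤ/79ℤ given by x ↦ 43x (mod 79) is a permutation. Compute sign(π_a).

Start at x=57: 57 → 2 → 7 → 64 → 66 → 73 → 58 → … (one orbit).
Cycle lengths of π_43 on ℤ/79ℤ: [78, 1]; 2 cycles in total.
79 − 2 = 77 transpositions; sign(π) = (−1)^77 = -1.
Zolotarev: (43|79) = -1, matching the cycle-count sign.

-1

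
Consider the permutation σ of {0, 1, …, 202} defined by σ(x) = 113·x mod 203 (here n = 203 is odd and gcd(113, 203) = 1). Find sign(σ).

-1

Orbit of 43 under x↦113x: [43, 190, 155, 57, 148, 78, 85]… (length divides ord_203(113)).
Cycle type of π: 28×7 + 1×7; total 14 cycles.
203 − 14 = 189 transpositions; sign(π) = (−1)^189 = -1.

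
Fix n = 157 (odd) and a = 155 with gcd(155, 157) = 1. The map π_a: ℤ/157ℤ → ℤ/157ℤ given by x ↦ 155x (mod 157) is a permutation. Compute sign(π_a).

Orbit of 99 under x↦155x: [99, 116, 82, 150, 14, 129, 56]… (length divides ord_157(155)).
The orbit structure of x ↦ 155x mod 157: 4 orbits of sizes [52, 52, 52, 1].
Σ(ℓ_i−1) = 157−4 = 153; sign = (−1)^153 = -1.
Check: (155/157) = -1 by Zolotarev.

-1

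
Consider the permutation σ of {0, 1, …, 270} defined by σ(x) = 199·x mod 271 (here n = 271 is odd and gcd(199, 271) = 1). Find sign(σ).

-1

Trace 236: π^k(236) = [236, 81, 130, 125, 214, 39, 173] for k=0..6.
Decompose π into cycles: lengths [90, 90, 90, 1] (4 cycles, including the fixed point 0).
sign(π) = (−1)^{n − #cycles} = (−1)^{271−4} = (−1)^267 = -1.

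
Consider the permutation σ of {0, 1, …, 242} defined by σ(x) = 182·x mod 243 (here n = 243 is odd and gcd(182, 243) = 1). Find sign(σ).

-1

Start at x=145: 145 → 146 → 85 → 161 → 142 → 86 → 100 → … (one orbit).
Cycle lengths of π_182 on ℤ/243ℤ: [162, 54, 18, 6, 2, 1]; 6 cycles in total.
243 − 6 = 237 transpositions; sign(π) = (−1)^237 = -1.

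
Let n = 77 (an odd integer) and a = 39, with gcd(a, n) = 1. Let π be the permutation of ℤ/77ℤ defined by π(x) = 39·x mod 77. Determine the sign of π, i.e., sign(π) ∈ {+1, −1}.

Start at x=1: 1 → 39 → 58 → 29 → 53 → 65 → 71 → … (one orbit).
Decompose π into cycles: lengths [30, 30, 10, 3, 3, 1] (6 cycles, including the fixed point 0).
sign(π) = (−1)^{n − #cycles} = (−1)^{77−6} = (−1)^71 = -1.

-1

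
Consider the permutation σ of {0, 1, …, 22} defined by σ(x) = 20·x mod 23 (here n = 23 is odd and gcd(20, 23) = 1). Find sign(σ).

Trace 5: π^k(5) = [5, 8, 22, 3, 14, 4, 11] for k=0..6.
π_20 has 2 disjoint cycles with lengths [22, 1] on {0,…,22}.
With 2 cycles on 23 points, sign = (−1)^{23−2} = -1.
The Jacobi symbol (20|23) = -1 (Zolotarev) agrees.

-1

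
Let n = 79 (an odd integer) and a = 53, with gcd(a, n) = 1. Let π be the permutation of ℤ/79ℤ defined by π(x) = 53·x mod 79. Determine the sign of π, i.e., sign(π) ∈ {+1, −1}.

-1

Start at x=54: 54 → 18 → 6 → 2 → 27 → 9 → 3 → … (one orbit).
Cycle type of π: 78 + 1; total 2 cycles.
With 2 cycles on 79 points, sign = (−1)^{79−2} = -1.
Check: (53/79) = -1 by Zolotarev.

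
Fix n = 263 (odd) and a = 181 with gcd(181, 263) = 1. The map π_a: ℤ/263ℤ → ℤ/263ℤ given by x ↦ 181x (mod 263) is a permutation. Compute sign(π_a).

+1

Start at x=153: 153 → 78 → 179 → 50 → 108 → 86 → 49 → … (one orbit).
Decompose π into cycles: lengths [131, 131, 1] (3 cycles, including the fixed point 0).
sign(π) = (−1)^{n − #cycles} = (−1)^{263−3} = (−1)^260 = +1.
Zolotarev: (181|263) = +1, matching the cycle-count sign.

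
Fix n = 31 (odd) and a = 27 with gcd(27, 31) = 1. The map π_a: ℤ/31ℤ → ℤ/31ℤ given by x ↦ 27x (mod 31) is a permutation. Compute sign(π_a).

Start at x=4: 4 → 15 → 2 → 23 → 1 → 27 → 16 → … (one orbit).
π_27 has 4 disjoint cycles with lengths [10, 10, 10, 1] on {0,…,30}.
sign(π) = (−1)^{n − #cycles} = (−1)^{31−4} = (−1)^27 = -1.

-1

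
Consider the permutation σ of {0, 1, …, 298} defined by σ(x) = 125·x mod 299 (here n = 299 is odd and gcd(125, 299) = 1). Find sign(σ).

Start at x=261: 261 → 34 → 64 → 226 → 144 → 60 → 25 → … (one orbit).
Decompose π into cycles: lengths [44, 44, 44, 44, 44, 44, 22, 4, 4, 4, 1] (11 cycles, including the fixed point 0).
n − c = 299 − 11 = 288; sign = (−1)^288 = +1.

+1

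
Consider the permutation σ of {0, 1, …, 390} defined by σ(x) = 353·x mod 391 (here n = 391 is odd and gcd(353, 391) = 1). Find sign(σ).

Trace 361: π^k(361) = [361, 358, 81, 50, 55, 256, 47] for k=0..6.
π_353 has 15 disjoint cycles with lengths [44, 44, 44, 44, 44, 44, 44, 44, 11, 11, 4, 4, 4, 4, 1] on {0,…,390}.
Σ(ℓ_i−1) = 391−15 = 376; sign = (−1)^376 = +1.
The Jacobi symbol (353|391) = +1 (Zolotarev) agrees.

+1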